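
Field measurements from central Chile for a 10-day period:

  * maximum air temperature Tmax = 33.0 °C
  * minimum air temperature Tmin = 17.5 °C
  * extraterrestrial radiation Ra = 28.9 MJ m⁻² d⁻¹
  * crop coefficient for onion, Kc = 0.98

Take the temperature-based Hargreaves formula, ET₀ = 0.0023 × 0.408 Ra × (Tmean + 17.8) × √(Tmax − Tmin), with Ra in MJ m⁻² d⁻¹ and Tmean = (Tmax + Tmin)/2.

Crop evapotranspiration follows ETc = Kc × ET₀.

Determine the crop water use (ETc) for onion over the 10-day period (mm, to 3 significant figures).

Tmean = (33.0 + 17.5)/2 = 25.25 °C
0.408 Ra = 0.408 × 28.9 = 11.7912 mm/d equivalent
ET₀ = 0.0023 × 11.7912 × (25.25 + 17.8) × √15.5 = 0.0023 × 11.7912 × 43.05 × 3.9370 = 4.5965 mm/d
ETc = Kc × ET₀ = 0.98 × 4.5965 = 4.5046 mm/d
Over 10 days: 4.5046 × 10 = 45.046 mm

45.0 mm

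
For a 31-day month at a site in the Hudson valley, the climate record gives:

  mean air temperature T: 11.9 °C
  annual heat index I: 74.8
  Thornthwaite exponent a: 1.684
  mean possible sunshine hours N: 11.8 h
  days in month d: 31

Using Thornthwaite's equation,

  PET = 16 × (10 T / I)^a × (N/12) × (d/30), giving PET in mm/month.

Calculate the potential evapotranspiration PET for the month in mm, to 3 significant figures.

35.5 mm

10T/I = 10 × 11.9 / 74.8 = 1.5909
(10T/I)^a = 1.5909^1.684 = 2.1856
Uncorrected PET = 16 × 2.1856 = 34.970 mm
Correction = (N/12)(d/30) = (11.8/12)(31/30) = 1.0161
PET = 34.970 × 1.0161 = 35.533 mm/month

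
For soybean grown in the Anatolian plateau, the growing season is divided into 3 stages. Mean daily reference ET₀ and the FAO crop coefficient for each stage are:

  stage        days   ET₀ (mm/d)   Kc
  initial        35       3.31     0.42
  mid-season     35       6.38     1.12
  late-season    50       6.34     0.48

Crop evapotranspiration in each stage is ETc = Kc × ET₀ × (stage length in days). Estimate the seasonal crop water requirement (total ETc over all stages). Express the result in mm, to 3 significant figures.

451 mm

initial: 0.42 × 3.31 × 35 = 48.66 mm
mid-season: 1.12 × 6.38 × 35 = 250.10 mm
late-season: 0.48 × 6.34 × 50 = 152.16 mm
Seasonal total = 450.92 mm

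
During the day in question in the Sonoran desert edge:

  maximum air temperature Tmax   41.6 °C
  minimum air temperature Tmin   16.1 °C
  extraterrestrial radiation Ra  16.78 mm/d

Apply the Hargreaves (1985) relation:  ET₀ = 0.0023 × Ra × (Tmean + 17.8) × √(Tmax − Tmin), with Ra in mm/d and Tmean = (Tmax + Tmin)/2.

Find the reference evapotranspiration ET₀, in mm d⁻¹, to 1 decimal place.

Tmean = (41.6 + 16.1)/2 = 28.85 °C
ET₀ = 0.0023 × 16.78 × (28.85 + 17.8) × √25.5 = 0.0023 × 16.78 × 46.65 × 5.0498 = 9.0917 mm/d

9.1 mm d⁻¹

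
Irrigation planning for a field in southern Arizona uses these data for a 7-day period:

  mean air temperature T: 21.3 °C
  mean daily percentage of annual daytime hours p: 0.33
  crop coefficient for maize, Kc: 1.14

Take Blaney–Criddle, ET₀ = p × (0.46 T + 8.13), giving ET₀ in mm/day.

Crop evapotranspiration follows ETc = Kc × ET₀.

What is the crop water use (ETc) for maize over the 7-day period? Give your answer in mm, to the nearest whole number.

ET₀ = 0.33 × (0.46 × 21.3 + 8.13) = 0.33 × 17.928 = 5.9162 mm/d
ETc = Kc × ET₀ = 1.14 × 5.9162 = 6.7445 mm/d
Over 7 days: 6.7445 × 7 = 47.212 mm

47 mm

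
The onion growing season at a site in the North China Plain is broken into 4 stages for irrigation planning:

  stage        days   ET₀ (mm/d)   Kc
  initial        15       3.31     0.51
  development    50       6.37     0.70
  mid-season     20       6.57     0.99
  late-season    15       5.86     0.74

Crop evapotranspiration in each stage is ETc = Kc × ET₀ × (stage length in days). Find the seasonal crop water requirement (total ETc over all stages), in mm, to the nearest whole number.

443 mm

initial: 0.51 × 3.31 × 15 = 25.32 mm
development: 0.70 × 6.37 × 50 = 222.95 mm
mid-season: 0.99 × 6.57 × 20 = 130.09 mm
late-season: 0.74 × 5.86 × 15 = 65.05 mm
Seasonal total = 443.41 mm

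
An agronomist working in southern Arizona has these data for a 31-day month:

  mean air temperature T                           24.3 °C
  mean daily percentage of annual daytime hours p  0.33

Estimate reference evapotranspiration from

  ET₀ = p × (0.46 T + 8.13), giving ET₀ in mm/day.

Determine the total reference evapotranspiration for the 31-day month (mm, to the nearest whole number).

198 mm

ET₀ = 0.33 × (0.46 × 24.3 + 8.13) = 0.33 × 19.308 = 6.3716 mm/d
Monthly total = 6.3716 × 31 = 197.520 mm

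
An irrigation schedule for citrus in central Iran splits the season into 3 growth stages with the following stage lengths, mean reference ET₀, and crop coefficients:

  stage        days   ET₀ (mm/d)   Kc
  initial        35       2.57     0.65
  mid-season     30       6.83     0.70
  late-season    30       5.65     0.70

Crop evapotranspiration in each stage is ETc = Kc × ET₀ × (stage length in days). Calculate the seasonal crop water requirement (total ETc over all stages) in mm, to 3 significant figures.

initial: 0.65 × 2.57 × 35 = 58.47 mm
mid-season: 0.70 × 6.83 × 30 = 143.43 mm
late-season: 0.70 × 5.65 × 30 = 118.65 mm
Seasonal total = 320.55 mm

321 mm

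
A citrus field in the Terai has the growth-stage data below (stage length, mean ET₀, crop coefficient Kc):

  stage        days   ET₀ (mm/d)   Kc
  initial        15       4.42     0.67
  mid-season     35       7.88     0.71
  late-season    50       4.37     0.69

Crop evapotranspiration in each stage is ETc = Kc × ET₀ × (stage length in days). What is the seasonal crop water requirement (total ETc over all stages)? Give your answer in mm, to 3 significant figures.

initial: 0.67 × 4.42 × 15 = 44.42 mm
mid-season: 0.71 × 7.88 × 35 = 195.82 mm
late-season: 0.69 × 4.37 × 50 = 150.77 mm
Seasonal total = 391.01 mm

391 mm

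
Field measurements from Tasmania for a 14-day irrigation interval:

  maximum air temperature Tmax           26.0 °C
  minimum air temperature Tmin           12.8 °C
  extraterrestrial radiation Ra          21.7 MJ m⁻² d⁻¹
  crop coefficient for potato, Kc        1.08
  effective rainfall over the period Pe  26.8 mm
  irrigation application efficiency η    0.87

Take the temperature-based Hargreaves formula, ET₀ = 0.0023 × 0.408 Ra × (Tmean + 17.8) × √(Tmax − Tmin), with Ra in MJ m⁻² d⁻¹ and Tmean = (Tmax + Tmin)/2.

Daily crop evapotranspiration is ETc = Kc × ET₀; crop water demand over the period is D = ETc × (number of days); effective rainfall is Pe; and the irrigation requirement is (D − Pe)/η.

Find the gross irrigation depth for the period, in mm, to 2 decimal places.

Tmean = (26.0 + 12.8)/2 = 19.40 °C
0.408 Ra = 0.408 × 21.7 = 8.8536 mm/d equivalent
ET₀ = 0.0023 × 8.8536 × (19.40 + 17.8) × √13.2 = 0.0023 × 8.8536 × 37.20 × 3.6332 = 2.7522 mm/d
ETc = Kc × ET₀ = 1.08 × 2.7522 = 2.9724 mm/d
Crop demand D = ETc × 14 d = 2.9724 × 14 = 41.614 mm
D − Pe = 41.614 − 26.8 = 14.814 mm
Gross irrigation = 14.814 / 0.87 = 17.028 mm

17.03 mm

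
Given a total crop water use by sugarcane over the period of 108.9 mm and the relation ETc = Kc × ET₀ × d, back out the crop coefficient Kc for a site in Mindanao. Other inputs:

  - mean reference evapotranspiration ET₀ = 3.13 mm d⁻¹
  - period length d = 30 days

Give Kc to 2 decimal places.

ETc = Kc × ET₀ × d  ⇒  Kc = ETc / (ET₀ × d)
Kc = 108.9 / (3.13 × 30) = 108.9 / 93.90 = 1.1597

1.16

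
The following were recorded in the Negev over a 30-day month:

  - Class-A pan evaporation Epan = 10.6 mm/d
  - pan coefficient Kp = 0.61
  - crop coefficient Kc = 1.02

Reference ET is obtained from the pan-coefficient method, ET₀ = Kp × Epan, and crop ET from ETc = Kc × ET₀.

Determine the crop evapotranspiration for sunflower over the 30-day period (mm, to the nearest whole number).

198 mm

ET₀ = 0.61 × 10.6 = 6.4660 mm/d
ETc = Kc × ET₀ = 1.02 × 6.4660 = 6.5953 mm/d
Over 30 days: 6.5953 × 30 = 197.859 mm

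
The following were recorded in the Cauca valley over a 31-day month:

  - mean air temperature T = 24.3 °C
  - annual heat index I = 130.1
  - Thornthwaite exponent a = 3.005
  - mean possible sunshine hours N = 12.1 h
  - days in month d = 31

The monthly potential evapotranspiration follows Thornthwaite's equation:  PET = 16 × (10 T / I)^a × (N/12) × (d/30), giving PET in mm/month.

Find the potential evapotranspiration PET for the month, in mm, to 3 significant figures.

10T/I = 10 × 24.3 / 130.1 = 1.8678
(10T/I)^a = 1.8678^3.005 = 6.5365
Uncorrected PET = 16 × 6.5365 = 104.584 mm
Correction = (N/12)(d/30) = (12.1/12)(31/30) = 1.0419
PET = 104.584 × 1.0419 = 108.966 mm/month

109 mm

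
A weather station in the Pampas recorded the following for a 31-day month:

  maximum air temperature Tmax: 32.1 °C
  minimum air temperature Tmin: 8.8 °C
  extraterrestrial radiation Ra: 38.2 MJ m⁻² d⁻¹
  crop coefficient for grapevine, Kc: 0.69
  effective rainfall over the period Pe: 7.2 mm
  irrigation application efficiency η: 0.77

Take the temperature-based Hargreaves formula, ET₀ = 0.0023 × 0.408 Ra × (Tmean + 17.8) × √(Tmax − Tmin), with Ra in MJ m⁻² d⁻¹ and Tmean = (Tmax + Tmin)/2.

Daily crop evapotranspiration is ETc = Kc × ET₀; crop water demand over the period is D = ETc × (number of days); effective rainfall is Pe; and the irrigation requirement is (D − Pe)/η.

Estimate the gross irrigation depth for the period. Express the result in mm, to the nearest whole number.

175 mm

Tmean = (32.1 + 8.8)/2 = 20.45 °C
0.408 Ra = 0.408 × 38.2 = 15.5856 mm/d equivalent
ET₀ = 0.0023 × 15.5856 × (20.45 + 17.8) × √23.3 = 0.0023 × 15.5856 × 38.25 × 4.8270 = 6.6185 mm/d
ETc = Kc × ET₀ = 0.69 × 6.6185 = 4.5668 mm/d
Crop demand D = ETc × 31 d = 4.5668 × 31 = 141.571 mm
D − Pe = 141.571 − 7.2 = 134.371 mm
Gross irrigation = 134.371 / 0.77 = 174.508 mm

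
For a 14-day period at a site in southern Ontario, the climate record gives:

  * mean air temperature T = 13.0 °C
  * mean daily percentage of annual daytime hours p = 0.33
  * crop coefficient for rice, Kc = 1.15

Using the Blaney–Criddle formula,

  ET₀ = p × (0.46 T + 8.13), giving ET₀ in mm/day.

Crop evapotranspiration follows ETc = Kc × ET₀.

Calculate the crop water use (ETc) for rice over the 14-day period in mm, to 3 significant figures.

75.0 mm

ET₀ = 0.33 × (0.46 × 13.0 + 8.13) = 0.33 × 14.110 = 4.6563 mm/d
ETc = Kc × ET₀ = 1.15 × 4.6563 = 5.3547 mm/d
Over 14 days: 5.3547 × 14 = 74.966 mm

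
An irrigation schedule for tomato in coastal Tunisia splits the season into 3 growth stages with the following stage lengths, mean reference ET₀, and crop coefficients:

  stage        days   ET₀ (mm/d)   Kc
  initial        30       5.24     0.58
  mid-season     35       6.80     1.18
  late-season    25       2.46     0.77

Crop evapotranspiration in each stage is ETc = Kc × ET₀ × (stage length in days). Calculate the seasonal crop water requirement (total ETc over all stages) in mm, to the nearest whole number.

initial: 0.58 × 5.24 × 30 = 91.18 mm
mid-season: 1.18 × 6.80 × 35 = 280.84 mm
late-season: 0.77 × 2.46 × 25 = 47.36 mm
Seasonal total = 419.38 mm

419 mm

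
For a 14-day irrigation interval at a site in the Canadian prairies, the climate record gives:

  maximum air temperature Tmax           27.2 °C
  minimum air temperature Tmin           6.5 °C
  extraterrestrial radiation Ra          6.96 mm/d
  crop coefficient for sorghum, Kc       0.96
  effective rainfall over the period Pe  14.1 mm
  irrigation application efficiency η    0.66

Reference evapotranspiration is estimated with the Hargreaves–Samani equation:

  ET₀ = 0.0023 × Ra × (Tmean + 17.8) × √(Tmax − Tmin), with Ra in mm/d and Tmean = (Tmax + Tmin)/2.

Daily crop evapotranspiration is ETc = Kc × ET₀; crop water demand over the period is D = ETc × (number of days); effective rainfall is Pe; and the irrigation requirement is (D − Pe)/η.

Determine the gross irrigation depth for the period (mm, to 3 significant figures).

30.0 mm

Tmean = (27.2 + 6.5)/2 = 16.85 °C
ET₀ = 0.0023 × 6.96 × (16.85 + 17.8) × √20.7 = 0.0023 × 6.96 × 34.65 × 4.5497 = 2.5236 mm/d
ETc = Kc × ET₀ = 0.96 × 2.5236 = 2.4227 mm/d
Crop demand D = ETc × 14 d = 2.4227 × 14 = 33.918 mm
D − Pe = 33.918 − 14.1 = 19.818 mm
Gross irrigation = 19.818 / 0.66 = 30.027 mm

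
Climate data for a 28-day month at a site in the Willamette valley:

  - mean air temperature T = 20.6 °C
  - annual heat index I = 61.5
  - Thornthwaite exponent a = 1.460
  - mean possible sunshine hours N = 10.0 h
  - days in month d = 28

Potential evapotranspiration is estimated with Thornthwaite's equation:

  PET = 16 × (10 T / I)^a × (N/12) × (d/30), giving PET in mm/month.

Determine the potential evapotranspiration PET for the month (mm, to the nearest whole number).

73 mm

10T/I = 10 × 20.6 / 61.5 = 3.3496
(10T/I)^a = 3.3496^1.460 = 5.8410
Uncorrected PET = 16 × 5.8410 = 93.456 mm
Correction = (N/12)(d/30) = (10.0/12)(28/30) = 0.7778
PET = 93.456 × 0.7778 = 72.690 mm/month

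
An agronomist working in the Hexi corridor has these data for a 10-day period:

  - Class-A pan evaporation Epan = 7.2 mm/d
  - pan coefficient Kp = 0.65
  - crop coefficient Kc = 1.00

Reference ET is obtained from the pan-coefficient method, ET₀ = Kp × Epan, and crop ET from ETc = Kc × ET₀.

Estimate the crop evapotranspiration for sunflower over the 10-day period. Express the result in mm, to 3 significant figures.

ET₀ = 0.65 × 7.2 = 4.6800 mm/d
ETc = Kc × ET₀ = 1.00 × 4.6800 = 4.6800 mm/d
Over 10 days: 4.6800 × 10 = 46.800 mm

46.8 mm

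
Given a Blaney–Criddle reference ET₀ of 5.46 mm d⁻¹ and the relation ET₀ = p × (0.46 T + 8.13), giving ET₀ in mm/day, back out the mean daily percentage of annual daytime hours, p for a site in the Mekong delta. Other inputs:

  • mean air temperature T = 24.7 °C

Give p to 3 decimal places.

p = ET₀ / (0.46 T + 8.13) = 5.46 / (0.46 × 24.7 + 8.13) = 5.46 / 19.492 = 0.2801

0.280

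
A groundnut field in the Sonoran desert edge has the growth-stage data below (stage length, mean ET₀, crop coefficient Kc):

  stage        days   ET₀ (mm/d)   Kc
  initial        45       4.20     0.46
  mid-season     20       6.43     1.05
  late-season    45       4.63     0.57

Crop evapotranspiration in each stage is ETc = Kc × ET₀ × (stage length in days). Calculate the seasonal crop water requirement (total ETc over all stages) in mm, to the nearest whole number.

initial: 0.46 × 4.20 × 45 = 86.94 mm
mid-season: 1.05 × 6.43 × 20 = 135.03 mm
late-season: 0.57 × 4.63 × 45 = 118.76 mm
Seasonal total = 340.73 mm

341 mm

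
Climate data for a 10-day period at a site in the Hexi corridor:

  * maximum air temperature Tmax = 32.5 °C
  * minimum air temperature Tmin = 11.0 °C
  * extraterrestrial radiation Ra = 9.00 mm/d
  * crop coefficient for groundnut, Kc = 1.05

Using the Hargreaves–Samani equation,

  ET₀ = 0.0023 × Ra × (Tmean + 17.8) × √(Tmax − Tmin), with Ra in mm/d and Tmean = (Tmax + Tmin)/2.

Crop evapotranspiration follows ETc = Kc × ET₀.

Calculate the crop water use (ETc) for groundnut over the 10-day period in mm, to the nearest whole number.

40 mm

Tmean = (32.5 + 11.0)/2 = 21.75 °C
ET₀ = 0.0023 × 9.00 × (21.75 + 17.8) × √21.5 = 0.0023 × 9.00 × 39.55 × 4.6368 = 3.7961 mm/d
ETc = Kc × ET₀ = 1.05 × 3.7961 = 3.9859 mm/d
Over 10 days: 3.9859 × 10 = 39.859 mm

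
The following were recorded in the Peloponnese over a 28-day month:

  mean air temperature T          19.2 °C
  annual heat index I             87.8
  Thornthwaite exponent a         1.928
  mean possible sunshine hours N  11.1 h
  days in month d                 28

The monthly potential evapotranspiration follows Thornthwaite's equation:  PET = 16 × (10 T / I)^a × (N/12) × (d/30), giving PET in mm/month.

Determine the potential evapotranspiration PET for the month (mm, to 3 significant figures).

10T/I = 10 × 19.2 / 87.8 = 2.1868
(10T/I)^a = 2.1868^1.928 = 4.5201
Uncorrected PET = 16 × 4.5201 = 72.322 mm
Correction = (N/12)(d/30) = (11.1/12)(28/30) = 0.8633
PET = 72.322 × 0.8633 = 62.436 mm/month

62.4 mm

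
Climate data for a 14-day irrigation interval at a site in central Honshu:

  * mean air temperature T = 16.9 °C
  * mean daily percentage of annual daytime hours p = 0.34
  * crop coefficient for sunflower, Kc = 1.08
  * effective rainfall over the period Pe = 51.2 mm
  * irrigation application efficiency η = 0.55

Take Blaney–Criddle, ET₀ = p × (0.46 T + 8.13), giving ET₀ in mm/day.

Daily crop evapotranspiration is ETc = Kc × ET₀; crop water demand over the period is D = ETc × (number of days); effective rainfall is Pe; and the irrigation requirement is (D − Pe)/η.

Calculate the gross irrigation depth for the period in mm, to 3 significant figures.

ET₀ = 0.34 × (0.46 × 16.9 + 8.13) = 0.34 × 15.904 = 5.4074 mm/d
ETc = Kc × ET₀ = 1.08 × 5.4074 = 5.8400 mm/d
Crop demand D = ETc × 14 d = 5.8400 × 14 = 81.760 mm
D − Pe = 81.760 − 51.2 = 30.560 mm
Gross irrigation = 30.560 / 0.55 = 55.564 mm

55.6 mm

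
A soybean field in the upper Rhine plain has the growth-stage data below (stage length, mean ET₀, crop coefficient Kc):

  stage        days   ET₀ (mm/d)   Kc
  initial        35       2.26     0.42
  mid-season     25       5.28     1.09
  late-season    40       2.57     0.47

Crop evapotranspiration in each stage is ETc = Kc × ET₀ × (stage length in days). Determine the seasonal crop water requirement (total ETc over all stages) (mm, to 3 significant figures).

initial: 0.42 × 2.26 × 35 = 33.22 mm
mid-season: 1.09 × 5.28 × 25 = 143.88 mm
late-season: 0.47 × 2.57 × 40 = 48.32 mm
Seasonal total = 225.42 mm

225 mm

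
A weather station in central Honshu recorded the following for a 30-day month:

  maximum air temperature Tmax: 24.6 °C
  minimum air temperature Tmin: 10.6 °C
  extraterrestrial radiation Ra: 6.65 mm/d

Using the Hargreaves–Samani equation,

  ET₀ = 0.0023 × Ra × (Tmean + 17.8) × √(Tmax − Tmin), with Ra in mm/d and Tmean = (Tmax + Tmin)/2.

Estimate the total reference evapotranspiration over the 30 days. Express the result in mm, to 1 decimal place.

60.8 mm

Tmean = (24.6 + 10.6)/2 = 17.60 °C
ET₀ = 0.0023 × 6.65 × (17.60 + 17.8) × √14.0 = 0.0023 × 6.65 × 35.40 × 3.7417 = 2.0259 mm/d
Over 30 days: 2.0259 × 30 = 60.777 mm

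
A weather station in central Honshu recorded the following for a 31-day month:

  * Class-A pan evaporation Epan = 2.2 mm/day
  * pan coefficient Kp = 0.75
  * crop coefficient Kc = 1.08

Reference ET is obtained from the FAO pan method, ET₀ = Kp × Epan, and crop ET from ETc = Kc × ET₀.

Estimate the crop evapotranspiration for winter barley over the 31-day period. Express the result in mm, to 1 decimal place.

ET₀ = 0.75 × 2.2 = 1.6500 mm/d
ETc = Kc × ET₀ = 1.08 × 1.6500 = 1.7820 mm/d
Over 31 days: 1.7820 × 31 = 55.242 mm

55.2 mm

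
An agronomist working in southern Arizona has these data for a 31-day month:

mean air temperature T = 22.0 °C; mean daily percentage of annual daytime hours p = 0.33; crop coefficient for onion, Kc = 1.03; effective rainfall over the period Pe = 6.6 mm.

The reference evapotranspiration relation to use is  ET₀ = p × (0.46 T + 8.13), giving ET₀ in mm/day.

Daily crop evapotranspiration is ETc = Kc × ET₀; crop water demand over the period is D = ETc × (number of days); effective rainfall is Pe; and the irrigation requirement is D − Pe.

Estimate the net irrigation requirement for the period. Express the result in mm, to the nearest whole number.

186 mm

ET₀ = 0.33 × (0.46 × 22.0 + 8.13) = 0.33 × 18.250 = 6.0225 mm/d
ETc = Kc × ET₀ = 1.03 × 6.0225 = 6.2032 mm/d
Crop demand D = ETc × 31 d = 6.2032 × 31 = 192.299 mm
D − Pe = 192.299 − 6.6 = 185.699 mm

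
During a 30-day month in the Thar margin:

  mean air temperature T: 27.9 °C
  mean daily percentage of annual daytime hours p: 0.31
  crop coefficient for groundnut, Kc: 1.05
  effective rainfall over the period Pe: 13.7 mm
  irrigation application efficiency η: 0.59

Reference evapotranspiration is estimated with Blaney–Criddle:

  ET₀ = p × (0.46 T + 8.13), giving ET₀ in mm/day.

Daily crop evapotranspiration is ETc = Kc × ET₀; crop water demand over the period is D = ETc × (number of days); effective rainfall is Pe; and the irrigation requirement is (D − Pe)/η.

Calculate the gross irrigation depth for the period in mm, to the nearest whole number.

ET₀ = 0.31 × (0.46 × 27.9 + 8.13) = 0.31 × 20.964 = 6.4988 mm/d
ETc = Kc × ET₀ = 1.05 × 6.4988 = 6.8237 mm/d
Crop demand D = ETc × 30 d = 6.8237 × 30 = 204.711 mm
D − Pe = 204.711 − 13.7 = 191.011 mm
Gross irrigation = 191.011 / 0.59 = 323.747 mm

324 mm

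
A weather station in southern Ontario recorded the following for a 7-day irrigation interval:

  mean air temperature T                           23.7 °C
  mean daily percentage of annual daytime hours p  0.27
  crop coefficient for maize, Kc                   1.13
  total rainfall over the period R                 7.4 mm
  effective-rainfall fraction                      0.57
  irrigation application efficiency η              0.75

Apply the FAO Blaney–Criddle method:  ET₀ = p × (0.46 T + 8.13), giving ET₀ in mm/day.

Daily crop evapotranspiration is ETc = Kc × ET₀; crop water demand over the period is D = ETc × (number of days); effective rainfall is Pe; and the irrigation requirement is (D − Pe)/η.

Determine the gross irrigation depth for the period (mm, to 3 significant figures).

ET₀ = 0.27 × (0.46 × 23.7 + 8.13) = 0.27 × 19.032 = 5.1386 mm/d
ETc = Kc × ET₀ = 1.13 × 5.1386 = 5.8066 mm/d
Crop demand D = ETc × 7 d = 5.8066 × 7 = 40.646 mm
Pe = 0.57 × 7.4 = 4.218 mm
D − Pe = 40.646 − 4.218 = 36.428 mm
Gross irrigation = 36.428 / 0.75 = 48.571 mm

48.6 mm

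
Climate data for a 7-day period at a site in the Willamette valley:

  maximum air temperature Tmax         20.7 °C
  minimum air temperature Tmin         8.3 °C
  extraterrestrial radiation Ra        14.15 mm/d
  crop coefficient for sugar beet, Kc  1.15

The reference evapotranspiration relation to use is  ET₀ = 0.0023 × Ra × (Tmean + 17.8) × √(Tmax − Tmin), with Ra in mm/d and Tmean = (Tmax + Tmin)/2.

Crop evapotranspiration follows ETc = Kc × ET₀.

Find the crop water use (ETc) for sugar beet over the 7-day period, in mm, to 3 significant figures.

Tmean = (20.7 + 8.3)/2 = 14.50 °C
ET₀ = 0.0023 × 14.15 × (14.50 + 17.8) × √12.4 = 0.0023 × 14.15 × 32.30 × 3.5214 = 3.7017 mm/d
ETc = Kc × ET₀ = 1.15 × 3.7017 = 4.2570 mm/d
Over 7 days: 4.2570 × 7 = 29.799 mm

29.8 mm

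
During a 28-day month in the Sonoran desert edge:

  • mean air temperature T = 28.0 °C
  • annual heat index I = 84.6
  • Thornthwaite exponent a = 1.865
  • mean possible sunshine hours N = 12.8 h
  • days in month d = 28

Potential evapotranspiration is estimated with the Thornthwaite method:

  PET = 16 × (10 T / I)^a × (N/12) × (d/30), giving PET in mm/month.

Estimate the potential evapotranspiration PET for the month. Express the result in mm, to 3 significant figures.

10T/I = 10 × 28.0 / 84.6 = 3.3097
(10T/I)^a = 3.3097^1.865 = 9.3198
Uncorrected PET = 16 × 9.3198 = 149.117 mm
Correction = (N/12)(d/30) = (12.8/12)(28/30) = 0.9956
PET = 149.117 × 0.9956 = 148.461 mm/month

148 mm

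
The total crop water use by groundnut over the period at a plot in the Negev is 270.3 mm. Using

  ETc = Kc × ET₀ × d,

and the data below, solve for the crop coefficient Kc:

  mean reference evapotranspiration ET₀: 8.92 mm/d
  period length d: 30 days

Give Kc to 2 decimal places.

1.01

ETc = Kc × ET₀ × d  ⇒  Kc = ETc / (ET₀ × d)
Kc = 270.3 / (8.92 × 30) = 270.3 / 267.60 = 1.0101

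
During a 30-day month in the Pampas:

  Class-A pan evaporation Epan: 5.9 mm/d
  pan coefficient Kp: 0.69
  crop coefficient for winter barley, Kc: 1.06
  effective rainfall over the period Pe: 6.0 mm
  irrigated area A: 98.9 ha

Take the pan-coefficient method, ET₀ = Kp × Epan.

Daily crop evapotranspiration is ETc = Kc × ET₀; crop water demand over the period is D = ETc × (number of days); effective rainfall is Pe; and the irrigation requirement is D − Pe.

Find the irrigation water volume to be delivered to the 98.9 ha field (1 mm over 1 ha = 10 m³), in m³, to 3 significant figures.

122000 m³

ET₀ = 0.69 × 5.9 = 4.0710 mm/d
ETc = Kc × ET₀ = 1.06 × 4.0710 = 4.3153 mm/d
Crop demand D = ETc × 30 d = 4.3153 × 30 = 129.459 mm
D − Pe = 129.459 − 6.0 = 123.459 mm
Volume = 123.459 mm × 98.9 ha × 10 = 122101.0 m³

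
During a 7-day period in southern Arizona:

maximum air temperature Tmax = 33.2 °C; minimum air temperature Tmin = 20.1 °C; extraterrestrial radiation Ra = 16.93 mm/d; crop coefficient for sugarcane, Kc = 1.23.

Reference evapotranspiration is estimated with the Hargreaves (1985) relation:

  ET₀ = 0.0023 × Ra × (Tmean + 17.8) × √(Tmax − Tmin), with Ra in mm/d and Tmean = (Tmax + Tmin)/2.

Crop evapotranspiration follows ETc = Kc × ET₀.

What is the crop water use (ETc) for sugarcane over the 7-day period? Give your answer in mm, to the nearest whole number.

54 mm

Tmean = (33.2 + 20.1)/2 = 26.65 °C
ET₀ = 0.0023 × 16.93 × (26.65 + 17.8) × √13.1 = 0.0023 × 16.93 × 44.45 × 3.6194 = 6.2646 mm/d
ETc = Kc × ET₀ = 1.23 × 6.2646 = 7.7055 mm/d
Over 7 days: 7.7055 × 7 = 53.939 mm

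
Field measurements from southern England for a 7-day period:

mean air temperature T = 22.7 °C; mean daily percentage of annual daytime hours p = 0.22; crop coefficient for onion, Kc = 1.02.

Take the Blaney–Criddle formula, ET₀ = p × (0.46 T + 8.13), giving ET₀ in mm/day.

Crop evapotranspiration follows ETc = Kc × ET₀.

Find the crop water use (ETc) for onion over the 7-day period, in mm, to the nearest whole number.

ET₀ = 0.22 × (0.46 × 22.7 + 8.13) = 0.22 × 18.572 = 4.0858 mm/d
ETc = Kc × ET₀ = 1.02 × 4.0858 = 4.1675 mm/d
Over 7 days: 4.1675 × 7 = 29.173 mm

29 mm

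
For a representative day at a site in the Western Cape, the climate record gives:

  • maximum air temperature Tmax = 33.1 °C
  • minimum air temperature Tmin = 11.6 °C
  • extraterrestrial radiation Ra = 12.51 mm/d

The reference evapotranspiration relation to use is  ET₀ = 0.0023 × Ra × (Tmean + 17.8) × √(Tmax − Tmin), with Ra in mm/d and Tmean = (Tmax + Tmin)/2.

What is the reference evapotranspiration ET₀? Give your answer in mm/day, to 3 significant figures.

Tmean = (33.1 + 11.6)/2 = 22.35 °C
ET₀ = 0.0023 × 12.51 × (22.35 + 17.8) × √21.5 = 0.0023 × 12.51 × 40.15 × 4.6368 = 5.3566 mm/d

5.36 mm/day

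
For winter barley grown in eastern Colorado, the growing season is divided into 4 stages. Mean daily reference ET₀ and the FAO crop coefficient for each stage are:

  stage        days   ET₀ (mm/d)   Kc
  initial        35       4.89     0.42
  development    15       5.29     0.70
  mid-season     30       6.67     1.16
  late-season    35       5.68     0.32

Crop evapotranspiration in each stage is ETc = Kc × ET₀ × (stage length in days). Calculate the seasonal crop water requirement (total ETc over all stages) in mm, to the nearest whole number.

initial: 0.42 × 4.89 × 35 = 71.88 mm
development: 0.70 × 5.29 × 15 = 55.55 mm
mid-season: 1.16 × 6.67 × 30 = 232.12 mm
late-season: 0.32 × 5.68 × 35 = 63.62 mm
Seasonal total = 423.17 mm

423 mm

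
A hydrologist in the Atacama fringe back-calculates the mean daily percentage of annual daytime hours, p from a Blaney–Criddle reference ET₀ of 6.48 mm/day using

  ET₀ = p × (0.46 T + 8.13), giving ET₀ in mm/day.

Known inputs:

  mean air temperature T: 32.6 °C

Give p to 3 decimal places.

p = ET₀ / (0.46 T + 8.13) = 6.48 / (0.46 × 32.6 + 8.13) = 6.48 / 23.126 = 0.2802

0.280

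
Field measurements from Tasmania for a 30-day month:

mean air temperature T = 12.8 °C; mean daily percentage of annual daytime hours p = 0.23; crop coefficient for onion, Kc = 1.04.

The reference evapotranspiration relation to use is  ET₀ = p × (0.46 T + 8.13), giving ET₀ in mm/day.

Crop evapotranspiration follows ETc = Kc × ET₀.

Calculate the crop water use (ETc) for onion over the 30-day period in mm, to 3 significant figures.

ET₀ = 0.23 × (0.46 × 12.8 + 8.13) = 0.23 × 14.018 = 3.2241 mm/d
ETc = Kc × ET₀ = 1.04 × 3.2241 = 3.3531 mm/d
Over 30 days: 3.3531 × 30 = 100.593 mm

101 mm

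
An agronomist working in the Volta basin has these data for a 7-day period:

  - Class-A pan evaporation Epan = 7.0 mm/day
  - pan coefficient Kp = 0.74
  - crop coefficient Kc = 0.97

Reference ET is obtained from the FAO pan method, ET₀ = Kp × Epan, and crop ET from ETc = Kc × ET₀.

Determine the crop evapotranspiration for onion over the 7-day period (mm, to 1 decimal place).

35.2 mm

ET₀ = 0.74 × 7.0 = 5.1800 mm/d
ETc = Kc × ET₀ = 0.97 × 5.1800 = 5.0246 mm/d
Over 7 days: 5.0246 × 7 = 35.172 mm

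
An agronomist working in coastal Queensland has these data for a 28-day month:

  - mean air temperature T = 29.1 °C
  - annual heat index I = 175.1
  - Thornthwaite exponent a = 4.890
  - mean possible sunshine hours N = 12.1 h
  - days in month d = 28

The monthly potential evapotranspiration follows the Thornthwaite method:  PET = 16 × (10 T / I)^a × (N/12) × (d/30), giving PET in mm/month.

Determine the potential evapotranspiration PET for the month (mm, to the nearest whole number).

10T/I = 10 × 29.1 / 175.1 = 1.6619
(10T/I)^a = 1.6619^4.890 = 11.9883
Uncorrected PET = 16 × 11.9883 = 191.813 mm
Correction = (N/12)(d/30) = (12.1/12)(28/30) = 0.9411
PET = 191.813 × 0.9411 = 180.515 mm/month

181 mm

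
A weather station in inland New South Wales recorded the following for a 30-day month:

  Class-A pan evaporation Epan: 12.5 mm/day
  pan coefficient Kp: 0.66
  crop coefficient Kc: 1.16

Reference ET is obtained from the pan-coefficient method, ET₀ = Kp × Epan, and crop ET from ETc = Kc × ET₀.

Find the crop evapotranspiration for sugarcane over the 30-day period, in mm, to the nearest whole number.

287 mm

ET₀ = 0.66 × 12.5 = 8.2500 mm/d
ETc = Kc × ET₀ = 1.16 × 8.2500 = 9.5700 mm/d
Over 30 days: 9.5700 × 30 = 287.100 mm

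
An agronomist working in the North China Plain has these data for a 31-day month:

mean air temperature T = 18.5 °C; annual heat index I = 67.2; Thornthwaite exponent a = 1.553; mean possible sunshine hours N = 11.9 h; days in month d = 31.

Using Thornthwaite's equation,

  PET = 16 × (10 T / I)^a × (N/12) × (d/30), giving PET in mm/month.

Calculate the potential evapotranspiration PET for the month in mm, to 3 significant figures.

10T/I = 10 × 18.5 / 67.2 = 2.7530
(10T/I)^a = 2.7530^1.553 = 4.8197
Uncorrected PET = 16 × 4.8197 = 77.115 mm
Correction = (N/12)(d/30) = (11.9/12)(31/30) = 1.0247
PET = 77.115 × 1.0247 = 79.020 mm/month

79.0 mm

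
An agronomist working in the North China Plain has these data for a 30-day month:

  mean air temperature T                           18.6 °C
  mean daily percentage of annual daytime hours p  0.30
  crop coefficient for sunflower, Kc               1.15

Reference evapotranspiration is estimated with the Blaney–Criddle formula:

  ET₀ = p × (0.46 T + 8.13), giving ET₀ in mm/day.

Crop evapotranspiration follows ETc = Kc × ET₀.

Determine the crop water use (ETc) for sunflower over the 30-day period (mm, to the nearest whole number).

ET₀ = 0.30 × (0.46 × 18.6 + 8.13) = 0.30 × 16.686 = 5.0058 mm/d
ETc = Kc × ET₀ = 1.15 × 5.0058 = 5.7567 mm/d
Over 30 days: 5.7567 × 30 = 172.701 mm

173 mm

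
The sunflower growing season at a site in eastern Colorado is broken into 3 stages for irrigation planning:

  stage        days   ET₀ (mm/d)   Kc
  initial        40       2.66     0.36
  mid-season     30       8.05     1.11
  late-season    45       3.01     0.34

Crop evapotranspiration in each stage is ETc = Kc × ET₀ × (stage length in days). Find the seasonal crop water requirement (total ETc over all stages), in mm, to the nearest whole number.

initial: 0.36 × 2.66 × 40 = 38.30 mm
mid-season: 1.11 × 8.05 × 30 = 268.07 mm
late-season: 0.34 × 3.01 × 45 = 46.05 mm
Seasonal total = 352.42 mm

352 mm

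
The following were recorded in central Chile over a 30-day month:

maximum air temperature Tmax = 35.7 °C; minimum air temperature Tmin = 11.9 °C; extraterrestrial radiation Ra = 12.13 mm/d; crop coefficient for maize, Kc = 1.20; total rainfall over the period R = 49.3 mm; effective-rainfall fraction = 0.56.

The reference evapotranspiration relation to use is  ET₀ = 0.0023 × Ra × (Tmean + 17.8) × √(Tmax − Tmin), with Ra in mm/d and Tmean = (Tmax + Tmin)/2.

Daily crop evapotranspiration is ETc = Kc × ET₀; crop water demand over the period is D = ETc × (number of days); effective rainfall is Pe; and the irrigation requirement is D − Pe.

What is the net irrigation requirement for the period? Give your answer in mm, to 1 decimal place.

Tmean = (35.7 + 11.9)/2 = 23.80 °C
ET₀ = 0.0023 × 12.13 × (23.80 + 17.8) × √23.8 = 0.0023 × 12.13 × 41.60 × 4.8785 = 5.6620 mm/d
ETc = Kc × ET₀ = 1.20 × 5.6620 = 6.7944 mm/d
Crop demand D = ETc × 30 d = 6.7944 × 30 = 203.832 mm
Pe = 0.56 × 49.3 = 27.608 mm
D − Pe = 203.832 − 27.608 = 176.224 mm

176.2 mm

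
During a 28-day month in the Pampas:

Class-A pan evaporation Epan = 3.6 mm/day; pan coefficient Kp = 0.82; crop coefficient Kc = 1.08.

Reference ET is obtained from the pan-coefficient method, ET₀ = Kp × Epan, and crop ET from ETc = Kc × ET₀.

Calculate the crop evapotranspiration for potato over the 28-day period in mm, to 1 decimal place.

89.3 mm

ET₀ = 0.82 × 3.6 = 2.9520 mm/d
ETc = Kc × ET₀ = 1.08 × 2.9520 = 3.1882 mm/d
Over 28 days: 3.1882 × 28 = 89.270 mm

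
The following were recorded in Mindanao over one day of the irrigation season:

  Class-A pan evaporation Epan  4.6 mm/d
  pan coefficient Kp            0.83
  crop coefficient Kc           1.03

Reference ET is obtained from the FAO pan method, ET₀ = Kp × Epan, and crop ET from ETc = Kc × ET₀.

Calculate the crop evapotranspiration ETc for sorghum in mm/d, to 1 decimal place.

ET₀ = 0.83 × 4.6 = 3.8180 mm/d
ETc = Kc × ET₀ = 1.03 × 3.8180 = 3.9325 mm/d

3.9 mm/d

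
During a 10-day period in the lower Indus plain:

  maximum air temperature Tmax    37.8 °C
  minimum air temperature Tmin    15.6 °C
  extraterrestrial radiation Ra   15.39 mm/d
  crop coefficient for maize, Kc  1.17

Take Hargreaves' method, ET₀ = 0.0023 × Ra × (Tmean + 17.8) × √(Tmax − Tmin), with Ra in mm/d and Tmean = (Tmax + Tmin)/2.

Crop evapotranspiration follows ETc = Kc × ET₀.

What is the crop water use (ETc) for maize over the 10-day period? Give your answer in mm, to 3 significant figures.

86.8 mm

Tmean = (37.8 + 15.6)/2 = 26.70 °C
ET₀ = 0.0023 × 15.39 × (26.70 + 17.8) × √22.2 = 0.0023 × 15.39 × 44.50 × 4.7117 = 7.4217 mm/d
ETc = Kc × ET₀ = 1.17 × 7.4217 = 8.6834 mm/d
Over 10 days: 8.6834 × 10 = 86.834 mm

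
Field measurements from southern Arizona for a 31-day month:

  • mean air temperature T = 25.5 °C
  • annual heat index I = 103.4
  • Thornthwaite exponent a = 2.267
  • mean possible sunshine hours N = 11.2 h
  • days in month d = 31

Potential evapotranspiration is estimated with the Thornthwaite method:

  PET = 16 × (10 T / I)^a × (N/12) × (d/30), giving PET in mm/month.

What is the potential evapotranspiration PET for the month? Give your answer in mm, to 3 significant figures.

10T/I = 10 × 25.5 / 103.4 = 2.4662
(10T/I)^a = 2.4662^2.267 = 7.7398
Uncorrected PET = 16 × 7.7398 = 123.837 mm
Correction = (N/12)(d/30) = (11.2/12)(31/30) = 0.9644
PET = 123.837 × 0.9644 = 119.428 mm/month

119 mm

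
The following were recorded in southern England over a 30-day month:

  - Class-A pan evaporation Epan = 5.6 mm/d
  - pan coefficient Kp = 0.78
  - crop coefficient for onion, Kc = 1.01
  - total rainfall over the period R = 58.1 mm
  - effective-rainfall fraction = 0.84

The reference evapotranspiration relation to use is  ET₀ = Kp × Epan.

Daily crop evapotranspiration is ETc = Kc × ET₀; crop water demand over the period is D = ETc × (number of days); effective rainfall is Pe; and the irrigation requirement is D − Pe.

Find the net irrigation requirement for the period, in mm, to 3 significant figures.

ET₀ = 0.78 × 5.6 = 4.3680 mm/d
ETc = Kc × ET₀ = 1.01 × 4.3680 = 4.4117 mm/d
Crop demand D = ETc × 30 d = 4.4117 × 30 = 132.351 mm
Pe = 0.84 × 58.1 = 48.804 mm
D − Pe = 132.351 − 48.804 = 83.547 mm

83.5 mm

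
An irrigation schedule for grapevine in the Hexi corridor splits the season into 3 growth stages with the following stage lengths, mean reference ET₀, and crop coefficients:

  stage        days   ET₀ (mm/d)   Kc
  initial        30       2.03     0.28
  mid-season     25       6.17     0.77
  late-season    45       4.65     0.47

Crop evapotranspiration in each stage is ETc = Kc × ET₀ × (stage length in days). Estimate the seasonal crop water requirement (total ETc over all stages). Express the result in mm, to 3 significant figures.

initial: 0.28 × 2.03 × 30 = 17.05 mm
mid-season: 0.77 × 6.17 × 25 = 118.77 mm
late-season: 0.47 × 4.65 × 45 = 98.35 mm
Seasonal total = 234.17 mm

234 mm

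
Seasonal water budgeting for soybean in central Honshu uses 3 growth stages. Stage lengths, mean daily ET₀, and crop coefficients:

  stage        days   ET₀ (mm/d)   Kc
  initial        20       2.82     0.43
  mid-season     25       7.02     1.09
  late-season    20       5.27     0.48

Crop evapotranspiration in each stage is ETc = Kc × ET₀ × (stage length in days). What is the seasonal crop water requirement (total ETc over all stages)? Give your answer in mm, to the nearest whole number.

266 mm

initial: 0.43 × 2.82 × 20 = 24.25 mm
mid-season: 1.09 × 7.02 × 25 = 191.30 mm
late-season: 0.48 × 5.27 × 20 = 50.59 mm
Seasonal total = 266.14 mm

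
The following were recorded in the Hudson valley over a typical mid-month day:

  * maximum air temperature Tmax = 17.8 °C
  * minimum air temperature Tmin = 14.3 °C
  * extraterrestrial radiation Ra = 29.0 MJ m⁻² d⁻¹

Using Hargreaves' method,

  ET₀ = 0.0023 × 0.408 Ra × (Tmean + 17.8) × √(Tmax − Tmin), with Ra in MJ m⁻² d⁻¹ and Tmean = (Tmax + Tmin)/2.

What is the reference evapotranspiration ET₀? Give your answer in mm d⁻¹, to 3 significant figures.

Tmean = (17.8 + 14.3)/2 = 16.05 °C
0.408 Ra = 0.408 × 29.0 = 11.8320 mm/d equivalent
ET₀ = 0.0023 × 11.8320 × (16.05 + 17.8) × √3.5 = 0.0023 × 11.8320 × 33.85 × 1.8708 = 1.7233 mm/d

1.72 mm d⁻¹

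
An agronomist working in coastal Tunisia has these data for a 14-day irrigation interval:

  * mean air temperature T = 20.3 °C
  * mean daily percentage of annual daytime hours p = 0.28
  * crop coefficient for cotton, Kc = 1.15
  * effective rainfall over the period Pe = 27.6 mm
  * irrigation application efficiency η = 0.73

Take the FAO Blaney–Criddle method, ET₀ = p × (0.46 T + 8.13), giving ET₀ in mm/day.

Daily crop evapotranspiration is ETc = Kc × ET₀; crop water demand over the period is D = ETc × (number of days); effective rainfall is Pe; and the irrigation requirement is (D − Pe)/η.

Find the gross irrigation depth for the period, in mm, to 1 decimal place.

70.1 mm

ET₀ = 0.28 × (0.46 × 20.3 + 8.13) = 0.28 × 17.468 = 4.8910 mm/d
ETc = Kc × ET₀ = 1.15 × 4.8910 = 5.6247 mm/d
Crop demand D = ETc × 14 d = 5.6247 × 14 = 78.746 mm
D − Pe = 78.746 − 27.6 = 51.146 mm
Gross irrigation = 51.146 / 0.73 = 70.063 mm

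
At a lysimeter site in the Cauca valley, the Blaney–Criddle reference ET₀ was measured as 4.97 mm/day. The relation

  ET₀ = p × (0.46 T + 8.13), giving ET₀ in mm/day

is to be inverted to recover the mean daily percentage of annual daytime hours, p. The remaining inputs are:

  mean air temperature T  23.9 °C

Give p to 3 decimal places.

0.260

p = ET₀ / (0.46 T + 8.13) = 4.97 / (0.46 × 23.9 + 8.13) = 4.97 / 19.124 = 0.2599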